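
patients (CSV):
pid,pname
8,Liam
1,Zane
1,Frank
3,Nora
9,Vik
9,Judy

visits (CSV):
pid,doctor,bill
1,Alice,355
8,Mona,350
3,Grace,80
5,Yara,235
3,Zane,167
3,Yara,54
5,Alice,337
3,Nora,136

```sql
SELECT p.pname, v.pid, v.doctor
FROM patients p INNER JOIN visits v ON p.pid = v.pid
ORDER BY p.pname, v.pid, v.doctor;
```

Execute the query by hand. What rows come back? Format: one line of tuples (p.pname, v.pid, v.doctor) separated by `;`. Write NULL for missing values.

(Frank, 1, Alice); (Liam, 8, Mona); (Nora, 3, Grace); (Nora, 3, Nora); (Nora, 3, Yara); (Nora, 3, Zane); (Zane, 1, Alice)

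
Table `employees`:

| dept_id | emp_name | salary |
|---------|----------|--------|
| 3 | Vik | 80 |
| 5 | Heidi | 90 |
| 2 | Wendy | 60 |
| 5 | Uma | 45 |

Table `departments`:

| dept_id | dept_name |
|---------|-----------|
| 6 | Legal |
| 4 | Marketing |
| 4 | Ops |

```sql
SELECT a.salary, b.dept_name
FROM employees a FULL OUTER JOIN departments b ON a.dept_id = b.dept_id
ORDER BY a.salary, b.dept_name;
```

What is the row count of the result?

7

FULL OUTER JOIN keeps every row from both sides; unmatched rows get NULL for the other side's columns.
Matching on a.dept_id = b.dept_id.
- a[0] dept_id=3 → no match; kept with NULLs on the b side.
- a[1] dept_id=5 → no match; kept with NULLs on the b side.
- a[2] dept_id=2 → no match; kept with NULLs on the b side.
- a[3] dept_id=5 → no match; kept with NULLs on the b side.
- plus 3 unmatched b row(s), each kept with NULL a columns.
Total: 0 matched + 7 padded = 7 rows.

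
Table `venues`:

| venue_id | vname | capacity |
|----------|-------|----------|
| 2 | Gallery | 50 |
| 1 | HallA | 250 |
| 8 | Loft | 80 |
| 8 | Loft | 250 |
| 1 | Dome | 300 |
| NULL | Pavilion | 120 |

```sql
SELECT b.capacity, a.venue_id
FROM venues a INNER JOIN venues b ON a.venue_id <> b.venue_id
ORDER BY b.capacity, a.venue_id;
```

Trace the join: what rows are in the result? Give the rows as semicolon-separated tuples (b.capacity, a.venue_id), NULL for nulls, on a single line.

INNER JOIN keeps only pairs where the ON condition holds.
Matching on a.venue_id <> b.venue_id. A NULL in a compared column never satisfies the condition.
Matched pairs: 16.

(50, 1); (50, 1); (50, 8); (50, 8); (80, 1); (80, 1); (80, 2); (250, 1); (250, 1); (250, 2); (250, 2); (250, 8); (250, 8); (300, 2); (300, 8); (300, 8)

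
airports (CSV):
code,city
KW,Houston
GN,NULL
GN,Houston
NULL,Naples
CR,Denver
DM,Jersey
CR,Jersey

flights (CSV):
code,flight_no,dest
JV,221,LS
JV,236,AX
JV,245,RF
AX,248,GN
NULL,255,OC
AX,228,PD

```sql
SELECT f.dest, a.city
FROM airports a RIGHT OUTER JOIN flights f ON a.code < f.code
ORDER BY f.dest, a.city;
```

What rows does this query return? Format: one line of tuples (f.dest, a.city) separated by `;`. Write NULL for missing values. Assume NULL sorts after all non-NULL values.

RIGHT JOIN keeps every row from `flights`; unmatched rows get NULL for `airports`'s columns.
Matching on a.code < f.code. A NULL in a compared column never satisfies the condition.
- a (code=KW) has no partner in f.
- a (code=GN) pairs with 3 row(s) of f.
- a (code=GN) pairs with 3 row(s) of f.
- a (code=NULL) has no partner in f.
- a (code=CR) pairs with 3 row(s) of f.
- a (code=DM) pairs with 3 row(s) of f.
- a (code=CR) pairs with 3 row(s) of f.
- 3 row(s) from f found no a partner → padded with NULL.

(AX, Denver); (AX, Houston); (AX, Jersey); (AX, Jersey); (AX, NULL); (GN, NULL); (LS, Denver); (LS, Houston); (LS, Jersey); (LS, Jersey); (LS, NULL); (OC, NULL); (PD, NULL); (RF, Denver); (RF, Houston); (RF, Jersey); (RF, Jersey); (RF, NULL)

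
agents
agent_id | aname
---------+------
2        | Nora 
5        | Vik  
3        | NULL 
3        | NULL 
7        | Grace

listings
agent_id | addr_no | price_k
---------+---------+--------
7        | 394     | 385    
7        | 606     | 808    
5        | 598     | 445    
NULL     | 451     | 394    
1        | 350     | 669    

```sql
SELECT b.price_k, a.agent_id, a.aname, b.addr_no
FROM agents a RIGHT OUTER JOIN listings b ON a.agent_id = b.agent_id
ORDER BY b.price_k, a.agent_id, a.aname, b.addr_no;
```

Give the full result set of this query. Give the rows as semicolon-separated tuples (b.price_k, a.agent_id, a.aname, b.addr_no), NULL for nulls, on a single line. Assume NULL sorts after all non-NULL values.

RIGHT JOIN keeps every row from `listings`; unmatched rows get NULL for `agents`'s columns.
Matching on a.agent_id = b.agent_id. A NULL in a compared column never satisfies the condition.
- a row (agent_id=2): no match.
- a row (agent_id=5): matches 1 b row(s) → 1 output row(s).
- a row (agent_id=3): no match.
- a row (agent_id=3): no match.
- a row (agent_id=7): matches 2 b row(s) → 2 output row(s).
- 2 b row(s) had no a match → kept, a columns NULL.
After projecting and ordering:
b.price_k | a.agent_id | a.aname | b.addr_no
385 | 7 | Grace | 394
394 | NULL | NULL | 451
445 | 5 | Vik | 598
669 | NULL | NULL | 350
808 | 7 | Grace | 606

(385, 7, Grace, 394); (394, NULL, NULL, 451); (445, 5, Vik, 598); (669, NULL, NULL, 350); (808, 7, Grace, 606)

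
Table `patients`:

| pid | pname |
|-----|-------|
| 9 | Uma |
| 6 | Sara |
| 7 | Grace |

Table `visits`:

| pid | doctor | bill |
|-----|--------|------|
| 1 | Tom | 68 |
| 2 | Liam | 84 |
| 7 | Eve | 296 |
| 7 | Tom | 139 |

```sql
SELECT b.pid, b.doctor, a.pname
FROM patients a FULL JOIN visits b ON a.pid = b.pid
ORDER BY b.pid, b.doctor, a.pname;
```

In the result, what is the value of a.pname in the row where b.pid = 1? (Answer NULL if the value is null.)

FULL OUTER JOIN keeps every row from both sides; unmatched rows get NULL for the other side's columns.
Matching on a.pid = b.pid.
- a row (pid=9): no match → kept, b columns NULL.
- a row (pid=6): no match → kept, b columns NULL.
- a row (pid=7): matches 2 b row(s) → 2 output row(s).
- plus 2 unmatched b row(s), each kept with NULL a columns.

NULL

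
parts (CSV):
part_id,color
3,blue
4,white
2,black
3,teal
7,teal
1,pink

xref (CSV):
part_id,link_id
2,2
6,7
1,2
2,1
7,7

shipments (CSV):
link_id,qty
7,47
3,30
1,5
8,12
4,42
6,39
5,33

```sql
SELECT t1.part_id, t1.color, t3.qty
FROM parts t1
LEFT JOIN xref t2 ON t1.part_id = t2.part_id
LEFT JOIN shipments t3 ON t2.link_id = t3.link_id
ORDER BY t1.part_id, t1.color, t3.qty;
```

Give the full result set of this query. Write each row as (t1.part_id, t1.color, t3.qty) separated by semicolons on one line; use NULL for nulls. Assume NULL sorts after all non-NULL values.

Evaluate left to right. First `parts t1 LEFT JOIN xref t2` on part_id: 7 row(s).
Then LEFT JOIN `shipments t3` on link_id: each of those 7 rows is kept; rows whose t2.link_id has no match in t3 get NULL for t3's columns.

(1, pink, NULL); (2, black, 5); (2, black, NULL); (3, blue, NULL); (3, teal, NULL); (4, white, NULL); (7, teal, 47)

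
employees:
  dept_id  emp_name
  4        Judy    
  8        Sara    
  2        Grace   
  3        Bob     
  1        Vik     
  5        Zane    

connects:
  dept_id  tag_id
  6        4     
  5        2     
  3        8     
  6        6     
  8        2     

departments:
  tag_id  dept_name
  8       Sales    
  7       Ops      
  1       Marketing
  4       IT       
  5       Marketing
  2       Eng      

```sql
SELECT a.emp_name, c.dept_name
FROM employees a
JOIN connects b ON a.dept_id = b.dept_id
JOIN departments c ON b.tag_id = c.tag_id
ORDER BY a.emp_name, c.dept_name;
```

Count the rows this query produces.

Evaluate left to right. First `employees a INNER JOIN connects b` on dept_id: 3 row(s).
Then INNER JOIN `departments c` on tag_id: keep only rows whose b.tag_id appears in c.
Result: 3 row(s).

3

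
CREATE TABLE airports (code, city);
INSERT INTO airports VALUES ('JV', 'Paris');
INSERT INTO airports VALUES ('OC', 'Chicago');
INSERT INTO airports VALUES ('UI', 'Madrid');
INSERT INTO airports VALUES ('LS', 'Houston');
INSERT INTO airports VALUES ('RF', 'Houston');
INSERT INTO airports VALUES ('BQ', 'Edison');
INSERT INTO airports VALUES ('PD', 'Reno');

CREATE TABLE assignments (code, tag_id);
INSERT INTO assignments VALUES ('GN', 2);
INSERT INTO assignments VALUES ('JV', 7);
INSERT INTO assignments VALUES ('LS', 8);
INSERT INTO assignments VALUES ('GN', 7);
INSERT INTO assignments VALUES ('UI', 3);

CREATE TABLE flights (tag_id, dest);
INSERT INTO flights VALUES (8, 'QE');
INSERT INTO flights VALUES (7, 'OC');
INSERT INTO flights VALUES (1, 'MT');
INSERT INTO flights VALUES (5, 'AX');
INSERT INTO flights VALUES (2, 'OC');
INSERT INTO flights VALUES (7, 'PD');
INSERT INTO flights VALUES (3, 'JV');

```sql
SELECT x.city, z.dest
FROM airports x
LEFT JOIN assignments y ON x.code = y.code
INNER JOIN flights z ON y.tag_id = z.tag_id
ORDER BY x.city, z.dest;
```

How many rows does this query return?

4

Joins associate left-to-right: airports LEFT JOIN assignments on code gives 7 intermediate row(s).
Then INNER JOIN `flights z` on tag_id: keep only rows whose y.tag_id appears in z.
Result: 4 row(s).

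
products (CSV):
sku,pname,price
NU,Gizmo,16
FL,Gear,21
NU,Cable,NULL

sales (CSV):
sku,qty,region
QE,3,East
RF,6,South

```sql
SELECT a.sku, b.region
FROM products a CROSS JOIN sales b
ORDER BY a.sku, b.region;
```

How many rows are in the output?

CROSS JOIN pairs every row of `products` with every row of `sales`: 3 × 2 = 6 rows.

6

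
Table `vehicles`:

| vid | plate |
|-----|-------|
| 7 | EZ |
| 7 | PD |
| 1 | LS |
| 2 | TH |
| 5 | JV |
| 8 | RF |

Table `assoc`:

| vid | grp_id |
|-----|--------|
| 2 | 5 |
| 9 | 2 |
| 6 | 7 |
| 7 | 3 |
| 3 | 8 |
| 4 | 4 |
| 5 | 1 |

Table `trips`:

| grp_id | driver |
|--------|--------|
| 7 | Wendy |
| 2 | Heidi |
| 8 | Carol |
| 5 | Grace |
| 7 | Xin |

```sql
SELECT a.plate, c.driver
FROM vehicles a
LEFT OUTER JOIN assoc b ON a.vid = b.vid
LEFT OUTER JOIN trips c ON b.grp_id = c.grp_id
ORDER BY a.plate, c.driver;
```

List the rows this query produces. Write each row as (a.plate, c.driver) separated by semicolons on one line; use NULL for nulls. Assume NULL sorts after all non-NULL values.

(EZ, NULL); (JV, NULL); (LS, NULL); (PD, NULL); (RF, NULL); (TH, Grace)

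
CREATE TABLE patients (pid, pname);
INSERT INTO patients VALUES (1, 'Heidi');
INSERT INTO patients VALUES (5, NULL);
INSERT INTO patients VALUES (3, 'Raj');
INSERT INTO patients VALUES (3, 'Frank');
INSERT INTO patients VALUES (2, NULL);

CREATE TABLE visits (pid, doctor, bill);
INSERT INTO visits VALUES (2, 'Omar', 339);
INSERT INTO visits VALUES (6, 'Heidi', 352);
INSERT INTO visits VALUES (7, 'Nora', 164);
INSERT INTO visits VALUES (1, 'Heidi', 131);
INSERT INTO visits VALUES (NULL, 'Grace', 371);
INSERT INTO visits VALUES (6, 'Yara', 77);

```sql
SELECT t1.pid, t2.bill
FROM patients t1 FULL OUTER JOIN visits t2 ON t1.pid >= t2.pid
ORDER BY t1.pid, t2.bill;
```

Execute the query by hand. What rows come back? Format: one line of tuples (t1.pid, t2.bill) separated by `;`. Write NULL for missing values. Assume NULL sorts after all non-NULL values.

(1, 131); (2, 131); (2, 339); (3, 131); (3, 131); (3, 339); (3, 339); (5, 131); (5, 339); (NULL, 77); (NULL, 164); (NULL, 352); (NULL, 371)

FULL OUTER JOIN keeps every row from both sides; unmatched rows get NULL for the other side's columns.
Matching on t1.pid >= t2.pid. A NULL in a compared column never satisfies the condition.
- t1[0] pid=1 → 1 match(es) in t2 → 1 row(s).
- t1[1] pid=5 → 2 match(es) in t2 → 2 row(s).
- t1[2] pid=3 → 2 match(es) in t2 → 2 row(s).
- t1[3] pid=3 → 2 match(es) in t2 → 2 row(s).
- t1[4] pid=2 → 2 match(es) in t2 → 2 row(s).
- 4 t2 row(s) had no t1 match → kept, t1 columns NULL.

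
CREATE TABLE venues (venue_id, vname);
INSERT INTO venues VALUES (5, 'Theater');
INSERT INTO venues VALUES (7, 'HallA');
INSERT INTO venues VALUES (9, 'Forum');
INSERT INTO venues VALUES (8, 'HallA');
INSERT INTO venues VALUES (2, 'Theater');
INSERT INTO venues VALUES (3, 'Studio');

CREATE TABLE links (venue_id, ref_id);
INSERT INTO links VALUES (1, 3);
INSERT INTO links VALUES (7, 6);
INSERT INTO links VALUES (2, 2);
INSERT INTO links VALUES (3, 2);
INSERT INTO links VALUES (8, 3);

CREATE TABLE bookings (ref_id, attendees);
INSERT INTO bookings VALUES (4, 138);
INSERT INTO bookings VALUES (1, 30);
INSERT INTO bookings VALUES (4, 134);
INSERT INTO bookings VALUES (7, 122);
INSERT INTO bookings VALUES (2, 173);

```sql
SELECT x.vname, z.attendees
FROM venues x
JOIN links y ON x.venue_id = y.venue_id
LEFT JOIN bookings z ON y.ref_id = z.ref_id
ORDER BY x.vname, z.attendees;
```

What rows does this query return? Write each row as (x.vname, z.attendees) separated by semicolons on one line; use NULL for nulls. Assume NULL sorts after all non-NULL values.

Joins associate left-to-right: venues INNER JOIN links on venue_id gives 4 intermediate row(s).
Then LEFT JOIN `bookings z` on ref_id: each of those 4 rows is kept; rows whose y.ref_id has no match in z get NULL for z's columns.

(HallA, NULL); (HallA, NULL); (Studio, 173); (Theater, 173)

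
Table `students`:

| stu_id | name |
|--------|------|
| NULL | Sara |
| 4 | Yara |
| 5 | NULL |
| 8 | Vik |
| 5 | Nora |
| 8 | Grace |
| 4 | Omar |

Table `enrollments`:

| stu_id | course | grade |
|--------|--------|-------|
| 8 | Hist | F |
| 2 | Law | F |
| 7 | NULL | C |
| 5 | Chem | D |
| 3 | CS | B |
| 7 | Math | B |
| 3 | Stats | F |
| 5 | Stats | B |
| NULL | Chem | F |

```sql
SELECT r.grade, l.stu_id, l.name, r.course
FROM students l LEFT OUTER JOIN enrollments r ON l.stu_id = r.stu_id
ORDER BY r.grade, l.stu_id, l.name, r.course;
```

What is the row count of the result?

9

LEFT JOIN keeps every row from `students`; unmatched rows get NULL for `enrollments`'s columns.
Matching on l.stu_id = r.stu_id. A NULL in a compared column never satisfies the condition.
Matched pairs: 6; unmatched l rows kept: 3.
Total: 6 matched + 3 padded = 9 rows.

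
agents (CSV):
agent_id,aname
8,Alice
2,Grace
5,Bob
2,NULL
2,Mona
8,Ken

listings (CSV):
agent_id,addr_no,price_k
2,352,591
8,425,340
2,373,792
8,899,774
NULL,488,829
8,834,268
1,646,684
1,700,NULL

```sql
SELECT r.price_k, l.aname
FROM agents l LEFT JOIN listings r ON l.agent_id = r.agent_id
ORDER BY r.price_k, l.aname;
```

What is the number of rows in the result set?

13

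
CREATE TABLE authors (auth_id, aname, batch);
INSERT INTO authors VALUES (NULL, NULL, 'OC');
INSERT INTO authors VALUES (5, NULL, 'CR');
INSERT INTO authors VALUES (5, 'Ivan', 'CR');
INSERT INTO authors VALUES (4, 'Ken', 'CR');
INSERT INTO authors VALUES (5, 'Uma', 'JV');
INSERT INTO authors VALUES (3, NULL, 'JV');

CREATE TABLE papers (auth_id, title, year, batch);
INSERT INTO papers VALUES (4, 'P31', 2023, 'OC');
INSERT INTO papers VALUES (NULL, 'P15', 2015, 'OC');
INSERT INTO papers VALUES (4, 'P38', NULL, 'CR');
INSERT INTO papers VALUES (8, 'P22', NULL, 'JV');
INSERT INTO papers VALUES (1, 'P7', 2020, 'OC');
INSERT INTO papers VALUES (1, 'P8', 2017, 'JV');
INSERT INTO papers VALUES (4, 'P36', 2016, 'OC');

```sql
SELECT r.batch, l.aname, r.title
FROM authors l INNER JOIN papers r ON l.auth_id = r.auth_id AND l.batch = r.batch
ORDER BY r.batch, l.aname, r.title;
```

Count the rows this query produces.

INNER JOIN keeps only pairs where the ON condition holds.
Matching on l.auth_id = r.auth_id AND l.batch = r.batch. A NULL in a compared column never satisfies the condition.
Matched pairs: 1.
Total: 1 rows.

1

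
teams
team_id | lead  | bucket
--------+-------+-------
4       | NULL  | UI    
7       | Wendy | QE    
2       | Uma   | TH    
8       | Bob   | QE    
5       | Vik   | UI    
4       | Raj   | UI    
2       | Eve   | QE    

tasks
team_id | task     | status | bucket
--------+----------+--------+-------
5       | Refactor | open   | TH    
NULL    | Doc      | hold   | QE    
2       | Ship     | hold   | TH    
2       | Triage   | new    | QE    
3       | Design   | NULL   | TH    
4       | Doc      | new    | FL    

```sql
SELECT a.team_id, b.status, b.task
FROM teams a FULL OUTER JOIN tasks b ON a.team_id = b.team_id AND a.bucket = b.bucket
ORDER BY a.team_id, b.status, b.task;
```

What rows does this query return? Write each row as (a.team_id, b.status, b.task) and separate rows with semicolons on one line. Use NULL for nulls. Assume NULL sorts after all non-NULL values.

FULL OUTER JOIN keeps every row from both sides; unmatched rows get NULL for the other side's columns.
Matching on a.team_id = b.team_id AND a.bucket = b.bucket. A NULL in a compared column never satisfies the condition.
- a (team_id=4, bucket=UI) has no partner → padded with NULL.
- a (team_id=7, bucket=QE) has no partner → padded with NULL.
- a (team_id=2, bucket=TH) pairs with 1 row(s) of b.
- a (team_id=8, bucket=QE) has no partner → padded with NULL.
- a (team_id=5, bucket=UI) has no partner → padded with NULL.
- a (team_id=4, bucket=UI) has no partner → padded with NULL.
- a (team_id=2, bucket=QE) pairs with 1 row(s) of b.
- 4 row(s) from b found no a partner → padded with NULL.

(2, hold, Ship); (2, new, Triage); (4, NULL, NULL); (4, NULL, NULL); (5, NULL, NULL); (7, NULL, NULL); (8, NULL, NULL); (NULL, hold, Doc); (NULL, new, Doc); (NULL, open, Refactor); (NULL, NULL, Design)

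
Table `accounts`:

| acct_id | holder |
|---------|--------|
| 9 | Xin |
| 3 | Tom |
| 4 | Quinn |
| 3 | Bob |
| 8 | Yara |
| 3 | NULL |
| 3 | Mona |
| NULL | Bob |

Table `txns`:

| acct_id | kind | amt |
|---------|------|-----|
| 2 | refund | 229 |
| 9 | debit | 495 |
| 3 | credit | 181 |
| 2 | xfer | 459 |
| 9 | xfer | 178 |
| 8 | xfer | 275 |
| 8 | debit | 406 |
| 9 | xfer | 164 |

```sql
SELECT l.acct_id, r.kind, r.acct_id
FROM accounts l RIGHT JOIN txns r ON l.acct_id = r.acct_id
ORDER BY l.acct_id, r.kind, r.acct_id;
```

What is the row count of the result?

RIGHT JOIN keeps every row from `txns`; unmatched rows get NULL for `accounts`'s columns.
Matching on l.acct_id = r.acct_id. A NULL in a compared column never satisfies the condition.
Matched pairs: 9; unmatched r rows kept: 2.
Total: 9 matched + 2 padded = 11 rows.

11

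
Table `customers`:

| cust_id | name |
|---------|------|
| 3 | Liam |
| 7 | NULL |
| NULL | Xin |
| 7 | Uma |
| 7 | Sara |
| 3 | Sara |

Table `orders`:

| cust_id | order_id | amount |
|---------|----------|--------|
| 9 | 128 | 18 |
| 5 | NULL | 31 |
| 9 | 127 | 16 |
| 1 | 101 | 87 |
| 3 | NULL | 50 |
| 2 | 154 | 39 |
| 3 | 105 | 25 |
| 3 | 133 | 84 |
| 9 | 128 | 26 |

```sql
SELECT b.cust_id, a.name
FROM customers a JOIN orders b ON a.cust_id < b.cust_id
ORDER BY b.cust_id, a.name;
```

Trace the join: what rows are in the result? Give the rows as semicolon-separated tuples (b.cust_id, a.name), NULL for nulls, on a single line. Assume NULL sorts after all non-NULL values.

INNER JOIN keeps only pairs where the ON condition holds.
Matching on a.cust_id < b.cust_id. A NULL in a compared column never satisfies the condition.
- a row (cust_id=3): matches 4 b row(s) → 4 output row(s).
- a row (cust_id=7): matches 3 b row(s) → 3 output row(s).
- a row (cust_id=NULL): no match → dropped.
- a row (cust_id=7): matches 3 b row(s) → 3 output row(s).
- a row (cust_id=7): matches 3 b row(s) → 3 output row(s).
- a row (cust_id=3): matches 4 b row(s) → 4 output row(s).

(5, Liam); (5, Sara); (9, Liam); (9, Liam); (9, Liam); (9, Sara); (9, Sara); (9, Sara); (9, Sara); (9, Sara); (9, Sara); (9, Uma); (9, Uma); (9, Uma); (9, NULL); (9, NULL); (9, NULL)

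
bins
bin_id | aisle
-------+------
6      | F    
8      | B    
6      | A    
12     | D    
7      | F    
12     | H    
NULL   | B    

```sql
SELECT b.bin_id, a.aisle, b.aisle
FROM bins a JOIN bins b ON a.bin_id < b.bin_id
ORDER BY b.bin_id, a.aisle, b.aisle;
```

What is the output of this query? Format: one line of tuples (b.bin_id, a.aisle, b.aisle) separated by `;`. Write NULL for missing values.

(7, A, F); (7, F, F); (8, A, B); (8, F, B); (8, F, B); (12, A, D); (12, A, H); (12, B, D); (12, B, H); (12, F, D); (12, F, D); (12, F, H); (12, F, H)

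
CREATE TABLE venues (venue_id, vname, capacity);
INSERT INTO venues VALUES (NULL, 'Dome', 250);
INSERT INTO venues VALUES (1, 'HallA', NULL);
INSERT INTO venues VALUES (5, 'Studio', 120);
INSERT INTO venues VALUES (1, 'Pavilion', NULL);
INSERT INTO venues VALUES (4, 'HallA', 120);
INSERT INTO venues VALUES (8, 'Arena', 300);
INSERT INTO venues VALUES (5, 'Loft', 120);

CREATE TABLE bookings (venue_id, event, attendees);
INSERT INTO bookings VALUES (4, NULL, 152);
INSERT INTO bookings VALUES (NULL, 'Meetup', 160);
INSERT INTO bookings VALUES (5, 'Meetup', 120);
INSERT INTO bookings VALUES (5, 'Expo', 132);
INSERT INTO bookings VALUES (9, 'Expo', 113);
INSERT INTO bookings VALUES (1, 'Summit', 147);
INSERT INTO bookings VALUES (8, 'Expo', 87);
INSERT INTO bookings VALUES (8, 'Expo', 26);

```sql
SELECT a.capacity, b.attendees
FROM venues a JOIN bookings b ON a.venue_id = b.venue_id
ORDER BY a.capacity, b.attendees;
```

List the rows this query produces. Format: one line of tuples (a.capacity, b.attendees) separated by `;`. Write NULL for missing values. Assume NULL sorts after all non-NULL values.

(120, 120); (120, 120); (120, 132); (120, 132); (120, 152); (300, 26); (300, 87); (NULL, 147); (NULL, 147)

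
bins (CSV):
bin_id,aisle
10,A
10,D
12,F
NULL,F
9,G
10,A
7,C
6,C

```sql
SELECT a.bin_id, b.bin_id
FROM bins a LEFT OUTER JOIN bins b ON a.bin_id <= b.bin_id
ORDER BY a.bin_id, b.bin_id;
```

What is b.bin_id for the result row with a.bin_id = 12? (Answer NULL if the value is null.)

LEFT JOIN keeps every row from `bins a`; unmatched rows get NULL for `bins b`'s columns.
Matching on a.bin_id <= b.bin_id. A NULL in a compared column never satisfies the condition.
- a row (bin_id=10): matches 4 b row(s) → 4 output row(s).
- a row (bin_id=10): matches 4 b row(s) → 4 output row(s).
- a row (bin_id=12): matches 1 b row(s) → 1 output row(s).
- a row (bin_id=NULL): no match → kept, b columns NULL.
- a row (bin_id=9): matches 5 b row(s) → 5 output row(s).
- a row (bin_id=10): matches 4 b row(s) → 4 output row(s).
- a row (bin_id=7): matches 6 b row(s) → 6 output row(s).
- a row (bin_id=6): matches 7 b row(s) → 7 output row(s).

12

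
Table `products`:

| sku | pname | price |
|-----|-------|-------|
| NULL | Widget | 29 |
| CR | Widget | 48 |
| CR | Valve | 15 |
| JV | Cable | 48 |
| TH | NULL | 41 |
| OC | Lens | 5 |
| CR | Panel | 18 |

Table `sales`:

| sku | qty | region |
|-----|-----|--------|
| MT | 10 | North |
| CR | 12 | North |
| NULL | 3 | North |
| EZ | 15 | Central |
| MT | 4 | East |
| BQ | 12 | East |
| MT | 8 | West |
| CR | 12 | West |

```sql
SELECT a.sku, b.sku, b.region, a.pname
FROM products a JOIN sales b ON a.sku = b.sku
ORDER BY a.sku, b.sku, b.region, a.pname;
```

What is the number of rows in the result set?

INNER JOIN keeps only pairs where the ON condition holds.
Matching on a.sku = b.sku. A NULL in a compared column never satisfies the condition.
- sku=NULL: no matching b row, dropped.
- sku=CR: 2 matching b row(s), so 2 row(s) emitted.
- sku=CR: 2 matching b row(s), so 2 row(s) emitted.
- sku=JV: no matching b row, dropped.
- sku=TH: no matching b row, dropped.
- sku=OC: no matching b row, dropped.
- sku=CR: 2 matching b row(s), so 2 row(s) emitted.
Total: 6 rows.

6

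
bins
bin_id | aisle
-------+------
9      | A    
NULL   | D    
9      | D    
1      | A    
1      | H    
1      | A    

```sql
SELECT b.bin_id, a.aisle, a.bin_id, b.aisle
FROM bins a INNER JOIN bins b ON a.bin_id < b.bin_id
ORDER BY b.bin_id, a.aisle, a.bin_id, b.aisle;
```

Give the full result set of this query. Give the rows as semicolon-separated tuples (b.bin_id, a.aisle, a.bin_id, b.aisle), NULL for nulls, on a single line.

INNER JOIN keeps only pairs where the ON condition holds.
Matching on a.bin_id < b.bin_id. A NULL in a compared column never satisfies the condition.
- a[0] bin_id=9 → no match; dropped.
- a[1] bin_id=NULL → no match; dropped.
- a[2] bin_id=9 → no match; dropped.
- a[3] bin_id=1 → 2 match(es) in b → 2 row(s).
- a[4] bin_id=1 → 2 match(es) in b → 2 row(s).
- a[5] bin_id=1 → 2 match(es) in b → 2 row(s).
After projecting and ordering:
b.bin_id | a.aisle | a.bin_id | b.aisle
9 | A | 1 | A
9 | A | 1 | A
9 | A | 1 | D
9 | A | 1 | D
9 | H | 1 | A
9 | H | 1 | D

(9, A, 1, A); (9, A, 1, A); (9, A, 1, D); (9, A, 1, D); (9, H, 1, A); (9, H, 1, D)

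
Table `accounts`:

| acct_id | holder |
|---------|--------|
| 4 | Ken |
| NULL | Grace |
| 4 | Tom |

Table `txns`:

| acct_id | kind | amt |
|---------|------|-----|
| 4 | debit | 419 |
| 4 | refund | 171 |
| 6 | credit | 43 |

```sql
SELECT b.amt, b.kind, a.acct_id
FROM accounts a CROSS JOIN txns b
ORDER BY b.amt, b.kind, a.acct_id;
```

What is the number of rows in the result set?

9

CROSS JOIN pairs every row of `accounts` with every row of `txns`: 3 × 3 = 9 rows.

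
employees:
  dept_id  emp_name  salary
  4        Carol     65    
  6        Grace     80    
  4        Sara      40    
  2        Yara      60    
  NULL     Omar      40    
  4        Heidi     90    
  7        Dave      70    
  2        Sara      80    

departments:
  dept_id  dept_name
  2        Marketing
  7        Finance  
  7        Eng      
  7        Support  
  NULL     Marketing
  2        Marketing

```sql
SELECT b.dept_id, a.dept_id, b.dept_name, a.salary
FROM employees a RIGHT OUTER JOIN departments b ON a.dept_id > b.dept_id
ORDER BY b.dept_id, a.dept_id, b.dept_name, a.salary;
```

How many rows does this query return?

14

RIGHT JOIN keeps every row from `departments`; unmatched rows get NULL for `employees`'s columns.
Matching on a.dept_id > b.dept_id. A NULL in a compared column never satisfies the condition.
Matched pairs: 10; unmatched b rows kept: 4.
Total: 10 matched + 4 padded = 14 rows.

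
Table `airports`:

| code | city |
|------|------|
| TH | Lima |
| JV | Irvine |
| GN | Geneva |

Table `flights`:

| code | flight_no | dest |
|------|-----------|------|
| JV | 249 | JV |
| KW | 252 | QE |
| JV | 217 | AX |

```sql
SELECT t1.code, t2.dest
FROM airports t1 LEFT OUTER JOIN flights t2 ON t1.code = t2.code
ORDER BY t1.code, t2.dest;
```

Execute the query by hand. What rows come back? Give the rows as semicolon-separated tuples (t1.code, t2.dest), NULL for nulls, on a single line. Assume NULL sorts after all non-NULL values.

(GN, NULL); (JV, AX); (JV, JV); (TH, NULL)

LEFT JOIN keeps every row from `airports`; unmatched rows get NULL for `flights`'s columns.
Matching on t1.code = t2.code.
- code=TH: no t2 row matches, row kept with t2 columns NULL.
- code=JV: 2 matching t2 row(s), so 2 row(s) emitted.
- code=GN: no t2 row matches, row kept with t2 columns NULL.
After projecting and ordering:
t1.code | t2.dest
GN | NULL
JV | AX
JV | JV
TH | NULL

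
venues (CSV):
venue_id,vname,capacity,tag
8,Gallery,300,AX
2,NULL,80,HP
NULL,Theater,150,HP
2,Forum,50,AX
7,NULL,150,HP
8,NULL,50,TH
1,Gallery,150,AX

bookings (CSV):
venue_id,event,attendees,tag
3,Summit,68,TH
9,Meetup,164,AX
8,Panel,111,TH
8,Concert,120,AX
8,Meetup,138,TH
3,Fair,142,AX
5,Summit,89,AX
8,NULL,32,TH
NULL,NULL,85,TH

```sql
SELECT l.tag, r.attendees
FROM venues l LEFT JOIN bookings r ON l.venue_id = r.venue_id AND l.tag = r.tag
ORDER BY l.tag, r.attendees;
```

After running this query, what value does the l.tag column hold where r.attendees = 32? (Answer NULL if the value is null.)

LEFT JOIN keeps every row from `venues`; unmatched rows get NULL for `bookings`'s columns.
Matching on l.venue_id = r.venue_id AND l.tag = r.tag. A NULL in a compared column never satisfies the condition.
Matched pairs: 4; unmatched l rows kept: 5.

TH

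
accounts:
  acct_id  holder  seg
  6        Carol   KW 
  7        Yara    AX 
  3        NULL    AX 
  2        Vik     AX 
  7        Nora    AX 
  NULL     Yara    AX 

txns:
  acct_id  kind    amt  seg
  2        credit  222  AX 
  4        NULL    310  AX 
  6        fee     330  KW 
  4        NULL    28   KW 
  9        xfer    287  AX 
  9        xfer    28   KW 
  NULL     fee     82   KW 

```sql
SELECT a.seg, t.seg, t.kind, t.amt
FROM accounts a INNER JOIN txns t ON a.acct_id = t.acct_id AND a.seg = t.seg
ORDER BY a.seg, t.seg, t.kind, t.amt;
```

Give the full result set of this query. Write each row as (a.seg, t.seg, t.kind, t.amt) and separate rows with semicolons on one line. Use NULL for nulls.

INNER JOIN keeps only pairs where the ON condition holds.
Matching on a.acct_id = t.acct_id AND a.seg = t.seg. A NULL in a compared column never satisfies the condition.
- acct_id=6, seg=KW: 1 matching t row(s), so 1 row(s) emitted.
- acct_id=7, seg=AX: no matching t row, dropped.
- acct_id=3, seg=AX: no matching t row, dropped.
- acct_id=2, seg=AX: 1 matching t row(s), so 1 row(s) emitted.
- acct_id=7, seg=AX: no matching t row, dropped.
- acct_id=NULL, seg=AX: no matching t row, dropped.
After projecting and ordering:
a.seg | t.seg | t.kind | t.amt
AX | AX | credit | 222
KW | KW | fee | 330

(AX, AX, credit, 222); (KW, KW, fee, 330)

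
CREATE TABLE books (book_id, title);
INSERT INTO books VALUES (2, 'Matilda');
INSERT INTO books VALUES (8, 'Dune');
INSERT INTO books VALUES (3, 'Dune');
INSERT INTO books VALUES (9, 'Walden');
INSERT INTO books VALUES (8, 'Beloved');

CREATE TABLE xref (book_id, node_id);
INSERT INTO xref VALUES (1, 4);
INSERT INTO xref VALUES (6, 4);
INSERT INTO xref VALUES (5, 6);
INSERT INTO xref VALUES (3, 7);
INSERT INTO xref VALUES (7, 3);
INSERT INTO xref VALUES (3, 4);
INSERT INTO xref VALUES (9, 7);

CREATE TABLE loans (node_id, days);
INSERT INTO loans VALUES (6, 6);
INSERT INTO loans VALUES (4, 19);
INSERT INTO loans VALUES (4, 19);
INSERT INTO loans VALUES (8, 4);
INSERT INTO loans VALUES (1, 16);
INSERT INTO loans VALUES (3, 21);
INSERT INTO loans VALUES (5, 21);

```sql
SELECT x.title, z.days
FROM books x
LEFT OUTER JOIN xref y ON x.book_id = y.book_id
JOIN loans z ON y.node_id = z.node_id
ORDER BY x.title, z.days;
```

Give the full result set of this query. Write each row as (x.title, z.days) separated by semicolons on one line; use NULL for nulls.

Step 1 — x LEFT JOIN y on book_id → 6 row(s).
Then INNER JOIN `loans z` on node_id: keep only rows whose y.node_id appears in z.

(Dune, 19); (Dune, 19)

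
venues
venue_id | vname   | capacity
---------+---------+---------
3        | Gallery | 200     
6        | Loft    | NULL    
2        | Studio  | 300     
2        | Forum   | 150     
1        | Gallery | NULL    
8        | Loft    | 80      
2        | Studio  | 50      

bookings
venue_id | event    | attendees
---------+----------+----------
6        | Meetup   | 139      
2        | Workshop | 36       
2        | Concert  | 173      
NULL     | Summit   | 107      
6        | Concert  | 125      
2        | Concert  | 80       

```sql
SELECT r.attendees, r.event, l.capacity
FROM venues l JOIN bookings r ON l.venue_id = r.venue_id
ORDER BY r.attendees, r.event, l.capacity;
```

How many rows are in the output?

INNER JOIN keeps only pairs where the ON condition holds.
Matching on l.venue_id = r.venue_id. A NULL in a compared column never satisfies the condition.
Matched pairs: 11.
Total: 11 rows.

11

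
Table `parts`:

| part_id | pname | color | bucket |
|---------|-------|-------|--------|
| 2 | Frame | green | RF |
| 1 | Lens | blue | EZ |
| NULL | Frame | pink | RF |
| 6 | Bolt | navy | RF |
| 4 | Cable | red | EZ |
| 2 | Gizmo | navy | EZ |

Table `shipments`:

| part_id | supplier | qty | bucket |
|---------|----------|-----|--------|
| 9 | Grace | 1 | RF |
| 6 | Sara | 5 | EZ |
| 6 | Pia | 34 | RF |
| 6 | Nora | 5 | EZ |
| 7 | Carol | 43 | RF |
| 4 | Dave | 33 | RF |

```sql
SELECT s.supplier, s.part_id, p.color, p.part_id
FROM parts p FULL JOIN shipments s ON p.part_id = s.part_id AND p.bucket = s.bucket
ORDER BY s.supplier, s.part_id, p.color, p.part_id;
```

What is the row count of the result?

FULL OUTER JOIN keeps every row from both sides; unmatched rows get NULL for the other side's columns.
Matching on p.part_id = s.part_id AND p.bucket = s.bucket. A NULL in a compared column never satisfies the condition.
- part_id=2, bucket=RF: no s row matches, row kept with s columns NULL.
- part_id=1, bucket=EZ: no s row matches, row kept with s columns NULL.
- part_id=NULL, bucket=RF: no s row matches, row kept with s columns NULL.
- part_id=6, bucket=RF: 1 matching s row(s), so 1 row(s) emitted.
- part_id=4, bucket=EZ: no s row matches, row kept with s columns NULL.
- part_id=2, bucket=EZ: no s row matches, row kept with s columns NULL.
- 5 s row(s) had no p match → kept, p columns NULL.
Total: 1 matched + 10 padded = 11 rows.

11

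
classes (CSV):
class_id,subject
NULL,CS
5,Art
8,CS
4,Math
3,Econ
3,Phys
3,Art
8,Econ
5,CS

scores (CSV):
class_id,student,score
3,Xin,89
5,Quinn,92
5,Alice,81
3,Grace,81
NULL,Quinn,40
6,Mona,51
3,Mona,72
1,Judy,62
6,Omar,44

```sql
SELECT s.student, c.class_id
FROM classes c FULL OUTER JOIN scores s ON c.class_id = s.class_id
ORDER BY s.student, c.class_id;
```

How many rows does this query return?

21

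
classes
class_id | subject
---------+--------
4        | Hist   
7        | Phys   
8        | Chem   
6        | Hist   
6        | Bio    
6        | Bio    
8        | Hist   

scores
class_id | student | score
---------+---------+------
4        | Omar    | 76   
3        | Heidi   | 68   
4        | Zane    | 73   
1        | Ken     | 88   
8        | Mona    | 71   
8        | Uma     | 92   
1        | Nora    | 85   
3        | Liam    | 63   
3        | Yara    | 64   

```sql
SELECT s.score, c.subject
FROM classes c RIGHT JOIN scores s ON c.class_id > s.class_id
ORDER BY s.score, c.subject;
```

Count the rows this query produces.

49

RIGHT JOIN keeps every row from `scores`; unmatched rows get NULL for `classes`'s columns.
Matching on c.class_id > s.class_id.
Matched pairs: 47; unmatched s rows kept: 2.
Total: 47 matched + 2 padded = 49 rows.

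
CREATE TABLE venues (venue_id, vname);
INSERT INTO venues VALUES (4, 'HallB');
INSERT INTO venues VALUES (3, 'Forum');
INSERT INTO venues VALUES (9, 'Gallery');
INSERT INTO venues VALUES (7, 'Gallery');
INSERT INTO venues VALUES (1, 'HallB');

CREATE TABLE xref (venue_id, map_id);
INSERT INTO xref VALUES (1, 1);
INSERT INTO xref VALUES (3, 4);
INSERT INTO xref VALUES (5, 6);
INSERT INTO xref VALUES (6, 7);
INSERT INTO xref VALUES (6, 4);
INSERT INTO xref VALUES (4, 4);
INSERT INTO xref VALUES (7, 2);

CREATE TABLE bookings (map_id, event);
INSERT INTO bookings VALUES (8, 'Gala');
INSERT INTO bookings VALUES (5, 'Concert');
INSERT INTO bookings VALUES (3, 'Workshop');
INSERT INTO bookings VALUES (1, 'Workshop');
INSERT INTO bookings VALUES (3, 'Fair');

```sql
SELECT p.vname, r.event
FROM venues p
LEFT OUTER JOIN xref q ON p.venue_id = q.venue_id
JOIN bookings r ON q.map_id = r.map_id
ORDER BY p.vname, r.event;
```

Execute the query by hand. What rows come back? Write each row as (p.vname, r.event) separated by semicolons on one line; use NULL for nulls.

(HallB, Workshop)

Joins associate left-to-right: venues LEFT JOIN xref on venue_id gives 5 intermediate row(s).
Then INNER JOIN `bookings r` on map_id: keep only rows whose q.map_id appears in r.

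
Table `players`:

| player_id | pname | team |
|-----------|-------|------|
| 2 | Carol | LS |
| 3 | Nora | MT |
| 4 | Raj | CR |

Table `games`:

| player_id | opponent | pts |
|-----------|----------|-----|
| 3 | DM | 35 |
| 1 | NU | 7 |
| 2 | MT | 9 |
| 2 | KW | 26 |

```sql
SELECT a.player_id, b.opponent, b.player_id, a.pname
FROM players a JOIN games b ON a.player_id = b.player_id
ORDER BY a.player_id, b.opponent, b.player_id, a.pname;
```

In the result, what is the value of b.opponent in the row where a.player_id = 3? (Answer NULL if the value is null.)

DM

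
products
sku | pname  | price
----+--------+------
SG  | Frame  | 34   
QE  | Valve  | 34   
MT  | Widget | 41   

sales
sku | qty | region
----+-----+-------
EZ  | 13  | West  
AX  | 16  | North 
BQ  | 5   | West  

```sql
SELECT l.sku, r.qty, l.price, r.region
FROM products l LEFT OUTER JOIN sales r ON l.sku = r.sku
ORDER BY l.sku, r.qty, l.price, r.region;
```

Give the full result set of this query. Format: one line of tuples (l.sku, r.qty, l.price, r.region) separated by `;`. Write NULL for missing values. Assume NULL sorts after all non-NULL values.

LEFT JOIN keeps every row from `products`; unmatched rows get NULL for `sales`'s columns.
Matching on l.sku = r.sku.
- l[0] sku=SG → no match; kept with NULLs on the r side.
- l[1] sku=QE → no match; kept with NULLs on the r side.
- l[2] sku=MT → no match; kept with NULLs on the r side.
After projecting and ordering:
l.sku | r.qty | l.price | r.region
MT | NULL | 41 | NULL
QE | NULL | 34 | NULL
SG | NULL | 34 | NULL

(MT, NULL, 41, NULL); (QE, NULL, 34, NULL); (SG, NULL, 34, NULL)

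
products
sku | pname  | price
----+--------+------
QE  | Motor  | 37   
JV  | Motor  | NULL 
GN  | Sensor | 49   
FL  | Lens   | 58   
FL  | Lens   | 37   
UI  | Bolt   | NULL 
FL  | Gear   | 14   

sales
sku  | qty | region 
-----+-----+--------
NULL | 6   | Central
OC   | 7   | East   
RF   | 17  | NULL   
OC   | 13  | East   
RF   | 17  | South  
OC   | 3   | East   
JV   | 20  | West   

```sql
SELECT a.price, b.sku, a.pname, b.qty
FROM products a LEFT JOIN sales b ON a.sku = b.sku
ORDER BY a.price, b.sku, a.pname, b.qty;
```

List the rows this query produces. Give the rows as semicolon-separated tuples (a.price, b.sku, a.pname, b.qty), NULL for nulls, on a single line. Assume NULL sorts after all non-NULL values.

LEFT JOIN keeps every row from `products`; unmatched rows get NULL for `sales`'s columns.
Matching on a.sku = b.sku. A NULL in a compared column never satisfies the condition.
- a[0] sku=QE → no match; kept with NULLs on the b side.
- a[1] sku=JV → 1 match(es) in b → 1 row(s).
- a[2] sku=GN → no match; kept with NULLs on the b side.
- a[3] sku=FL → no match; kept with NULLs on the b side.
- a[4] sku=FL → no match; kept with NULLs on the b side.
- a[5] sku=UI → no match; kept with NULLs on the b side.
- a[6] sku=FL → no match; kept with NULLs on the b side.
After projecting and ordering:
a.price | b.sku | a.pname | b.qty
14 | NULL | Gear | NULL
37 | NULL | Lens | NULL
37 | NULL | Motor | NULL
49 | NULL | Sensor | NULL
58 | NULL | Lens | NULL
NULL | JV | Motor | 20
NULL | NULL | Bolt | NULL

(14, NULL, Gear, NULL); (37, NULL, Lens, NULL); (37, NULL, Motor, NULL); (49, NULL, Sensor, NULL); (58, NULL, Lens, NULL); (NULL, JV, Motor, 20); (NULL, NULL, Bolt, NULL)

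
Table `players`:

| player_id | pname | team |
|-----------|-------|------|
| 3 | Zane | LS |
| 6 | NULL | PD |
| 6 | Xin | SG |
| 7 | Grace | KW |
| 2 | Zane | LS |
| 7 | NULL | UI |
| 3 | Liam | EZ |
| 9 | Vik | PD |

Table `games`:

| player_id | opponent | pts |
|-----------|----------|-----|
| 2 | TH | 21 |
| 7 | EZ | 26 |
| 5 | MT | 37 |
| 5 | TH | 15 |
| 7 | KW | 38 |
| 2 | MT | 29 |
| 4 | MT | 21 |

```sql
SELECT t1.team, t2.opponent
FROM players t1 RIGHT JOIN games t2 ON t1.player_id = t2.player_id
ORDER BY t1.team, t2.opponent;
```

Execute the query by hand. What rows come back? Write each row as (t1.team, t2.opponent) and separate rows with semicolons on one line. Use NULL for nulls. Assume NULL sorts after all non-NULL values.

RIGHT JOIN keeps every row from `games`; unmatched rows get NULL for `players`'s columns.
Matching on t1.player_id = t2.player_id.
- t1 (player_id=3) has no partner in t2.
- t1 (player_id=6) has no partner in t2.
- t1 (player_id=6) has no partner in t2.
- t1 (player_id=7) pairs with 2 row(s) of t2.
- t1 (player_id=2) pairs with 2 row(s) of t2.
- t1 (player_id=7) pairs with 2 row(s) of t2.
- t1 (player_id=3) has no partner in t2.
- t1 (player_id=9) has no partner in t2.
- 3 row(s) from t2 found no t1 partner → padded with NULL.
After projecting and ordering:
t1.team | t2.opponent
KW | EZ
KW | KW
LS | MT
LS | TH
UI | EZ
UI | KW
NULL | MT
NULL | MT
NULL | TH

(KW, EZ); (KW, KW); (LS, MT); (LS, TH); (UI, EZ); (UI, KW); (NULL, MT); (NULL, MT); (NULL, TH)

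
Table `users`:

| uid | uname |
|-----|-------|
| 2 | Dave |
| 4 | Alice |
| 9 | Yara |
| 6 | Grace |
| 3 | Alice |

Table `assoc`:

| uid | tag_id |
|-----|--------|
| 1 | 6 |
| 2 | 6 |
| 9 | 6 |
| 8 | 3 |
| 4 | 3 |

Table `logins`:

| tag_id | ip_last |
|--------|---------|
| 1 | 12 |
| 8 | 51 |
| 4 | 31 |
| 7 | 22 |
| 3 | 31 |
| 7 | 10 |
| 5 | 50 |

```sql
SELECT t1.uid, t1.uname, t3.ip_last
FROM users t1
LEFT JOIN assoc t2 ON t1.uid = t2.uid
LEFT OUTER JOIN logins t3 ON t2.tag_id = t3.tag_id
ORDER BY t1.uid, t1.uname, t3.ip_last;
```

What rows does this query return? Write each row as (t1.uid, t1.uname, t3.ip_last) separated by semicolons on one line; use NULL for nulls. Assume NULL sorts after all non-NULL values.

(2, Dave, NULL); (3, Alice, NULL); (4, Alice, 31); (6, Grace, NULL); (9, Yara, NULL)

Joins associate left-to-right: users LEFT JOIN assoc on uid gives 5 intermediate row(s).
Then LEFT JOIN `logins t3` on tag_id: each of those 5 rows is kept; rows whose t2.tag_id has no match in t3 get NULL for t3's columns.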